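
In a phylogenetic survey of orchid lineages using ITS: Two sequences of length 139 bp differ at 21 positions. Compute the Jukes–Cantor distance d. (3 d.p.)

0.169

p = 21/139 ≈ 0.151079.
d = −(3/4) ln(1 − 4p/3) = −0.75 ln(1 − 0.201439) = −0.75 ln(0.798561)
  = −0.75 × (-0.224944) = 0.168708 substitutions/site.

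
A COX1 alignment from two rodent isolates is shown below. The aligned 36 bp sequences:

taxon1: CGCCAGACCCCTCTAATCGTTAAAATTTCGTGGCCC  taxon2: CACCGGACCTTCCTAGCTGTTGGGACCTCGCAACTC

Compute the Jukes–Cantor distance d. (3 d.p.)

The sequences differ at 17 of 36 sites, so p = 17/36 ≈ 0.472222.
d = −(3/4) ln(1 − 4p/3) = −0.75 ln(1 − 0.629629) = −0.75 ln(0.370371)
  = −0.75 × (-0.993250) = 0.744938 substitutions/site.

0.745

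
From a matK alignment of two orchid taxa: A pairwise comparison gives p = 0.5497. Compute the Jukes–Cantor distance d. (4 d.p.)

d = −(3/4) ln(1 − 4p/3) = −0.75 ln(1 − 0.732933) = −0.75 ln(0.267067)
  = −0.75 × (-1.320256) = 0.990192 substitutions/site.

0.9902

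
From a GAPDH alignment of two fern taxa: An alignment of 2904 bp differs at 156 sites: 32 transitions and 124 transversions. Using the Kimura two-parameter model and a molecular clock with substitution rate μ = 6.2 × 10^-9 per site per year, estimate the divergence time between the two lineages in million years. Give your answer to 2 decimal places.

P = 32/2904 ≈ 0.011019 and Q = 124/2904 ≈ 0.0427.
Under the Kimura two-parameter model, d = −½ ln(1 − 2P − Q) − ¼ ln(1 − 2Q).
1 − 2P − Q = 0.935262, giving −½ ln(0.935262) = 0.033464.
1 − 2Q = 0.9146, giving −¼ ln(0.9146) = 0.022317.
d = 0.033464 + 0.022317 = 0.055781.
Under a molecular clock d = 2μt, so t = d/(2μ) = 0.055781 / (2 × 6.2 × 10^-9) = 4.50 million years.

4.50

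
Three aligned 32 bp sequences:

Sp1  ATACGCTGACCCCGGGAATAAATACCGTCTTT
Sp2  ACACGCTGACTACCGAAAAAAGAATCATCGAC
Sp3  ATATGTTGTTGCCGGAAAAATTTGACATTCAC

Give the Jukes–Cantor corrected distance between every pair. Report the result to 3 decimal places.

d(Sp1,Sp2) = 0.585, d(Sp1,Sp3) = 0.824, d(Sp2,Sp3) = 0.736

Sp1–Sp2: 13/32 sites differ → p = 0.40625, d = −0.75 ln(1 − 0.541667) = 0.585119 ≈ 0.585.
Sp1–Sp3: 16/32 sites differ → p = 0.5, d = −0.75 ln(1 − 0.666667) = 0.823960 ≈ 0.824.
Sp2–Sp3: 15/32 sites differ → p = 0.46875, d = −0.75 ln(1 − 0.625) = 0.735622 ≈ 0.736.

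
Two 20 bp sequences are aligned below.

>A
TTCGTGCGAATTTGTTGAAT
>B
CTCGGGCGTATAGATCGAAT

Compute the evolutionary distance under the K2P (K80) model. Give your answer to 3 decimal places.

0.474

Of 20 sites, 3 differences are transitions and 4 are transversions, so P = 3/20 = 0.15 and Q = 4/20 = 0.2.
Under the Kimura two-parameter model, d = −½ ln(1 − 2P − Q) − ¼ ln(1 − 2Q).
1 − 2P − Q = 0.5, giving −½ ln(0.5) = 0.346574.
1 − 2Q = 0.6, giving −¼ ln(0.6) = 0.127706.
d = 0.346574 + 0.127706 = 0.474280.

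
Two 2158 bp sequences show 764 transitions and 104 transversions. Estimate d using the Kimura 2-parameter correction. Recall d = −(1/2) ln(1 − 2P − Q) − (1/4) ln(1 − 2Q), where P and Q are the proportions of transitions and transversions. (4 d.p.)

P = 764/2158 ≈ 0.354032 and Q = 104/2158 ≈ 0.048193.
Under the Kimura two-parameter model, d = −½ ln(1 − 2P − Q) − ¼ ln(1 − 2Q).
1 − 2P − Q = 0.243743, giving −½ ln(0.243743) = 0.705820.
1 − 2Q = 0.903614, giving −¼ ln(0.903614) = 0.025338.
d = 0.705820 + 0.025338 = 0.731158.

0.7312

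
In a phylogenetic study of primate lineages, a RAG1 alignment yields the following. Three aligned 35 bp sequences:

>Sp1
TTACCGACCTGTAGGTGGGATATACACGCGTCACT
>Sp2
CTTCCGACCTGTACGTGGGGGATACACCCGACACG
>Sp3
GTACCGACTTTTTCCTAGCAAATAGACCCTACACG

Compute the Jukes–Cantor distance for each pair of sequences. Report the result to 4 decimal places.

Sp1–Sp2: 8/35 sites differ → p ≈ 0.228571, d = −0.75 ln(1 − 0.304761) = 0.272625 ≈ 0.2726.
Sp1–Sp3: 14/35 sites differ → p = 0.4, d = −0.75 ln(1 − 0.533333) = 0.571605 ≈ 0.5716.
Sp2–Sp3: 12/35 sites differ → p ≈ 0.342857, d = −0.75 ln(1 − 0.457143) = 0.458182 ≈ 0.4582.

d(Sp1,Sp2) = 0.2726, d(Sp1,Sp3) = 0.5716, d(Sp2,Sp3) = 0.4582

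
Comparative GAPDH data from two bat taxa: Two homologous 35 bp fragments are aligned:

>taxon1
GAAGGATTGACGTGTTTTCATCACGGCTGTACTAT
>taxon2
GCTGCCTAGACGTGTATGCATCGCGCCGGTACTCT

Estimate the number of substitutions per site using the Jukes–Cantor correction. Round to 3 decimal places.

0.407

The sequences differ at 11 of 35 sites, so p = 11/35 ≈ 0.314286.
d = −(3/4) ln(1 − 4p/3) = −0.75 ln(1 − 0.419048) = −0.75 ln(0.580952)
  = −0.75 × (-0.543087) = 0.407315 substitutions/site.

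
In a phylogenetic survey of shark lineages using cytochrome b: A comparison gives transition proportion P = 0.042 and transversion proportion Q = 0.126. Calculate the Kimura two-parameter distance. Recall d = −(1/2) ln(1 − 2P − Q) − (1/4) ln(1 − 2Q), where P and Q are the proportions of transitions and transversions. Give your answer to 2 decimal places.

0.19

Under the Kimura two-parameter model, d = −½ ln(1 − 2P − Q) − ¼ ln(1 − 2Q).
1 − 2P − Q = 0.79, giving −½ ln(0.79) = 0.117861.
1 − 2Q = 0.748, giving −¼ ln(0.748) = 0.072588.
d = 0.117861 + 0.072588 = 0.190449.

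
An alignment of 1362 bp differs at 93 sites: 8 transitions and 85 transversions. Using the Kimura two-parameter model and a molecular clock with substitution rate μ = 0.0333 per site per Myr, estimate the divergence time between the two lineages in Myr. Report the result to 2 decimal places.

1.08

P = 8/1362 ≈ 0.005874 and Q = 85/1362 ≈ 0.062408.
Under the Kimura two-parameter model, d = −½ ln(1 − 2P − Q) − ¼ ln(1 − 2Q).
1 − 2P − Q = 0.925844, giving −½ ln(0.925844) = 0.038525.
1 − 2Q = 0.875184, giving −¼ ln(0.875184) = 0.033330.
d = 0.038525 + 0.033330 = 0.071855.
Under a molecular clock d = 2μt, so t = d/(2μ) = 0.071855 / (2 × 0.0333) = 1.08 Myr.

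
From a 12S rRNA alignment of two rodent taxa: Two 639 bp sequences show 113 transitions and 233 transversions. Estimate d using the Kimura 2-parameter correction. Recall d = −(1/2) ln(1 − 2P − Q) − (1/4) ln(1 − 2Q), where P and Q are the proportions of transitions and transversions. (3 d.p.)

P = 113/639 ≈ 0.176839 and Q = 233/639 ≈ 0.364632.
Under the Kimura two-parameter model, d = −½ ln(1 − 2P − Q) − ¼ ln(1 − 2Q).
1 − 2P − Q = 0.28169, giving −½ ln(0.28169) = 0.633474.
1 − 2Q = 0.270736, giving −¼ ln(0.270736) = 0.326653.
d = 0.633474 + 0.326653 = 0.960127.

0.960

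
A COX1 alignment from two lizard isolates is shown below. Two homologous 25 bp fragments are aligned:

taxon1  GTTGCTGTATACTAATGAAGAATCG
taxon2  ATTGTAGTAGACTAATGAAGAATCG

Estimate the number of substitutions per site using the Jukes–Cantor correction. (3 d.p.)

0.180

The sequences differ at 4 of 25 sites (1, 5, 6, 10), so p = 4/25 = 0.16.
d = −(3/4) ln(1 − 4p/3) = −0.75 ln(1 − 0.213333) = −0.75 ln(0.786667)
  = −0.75 × (-0.239950) = 0.179963 substitutions/site.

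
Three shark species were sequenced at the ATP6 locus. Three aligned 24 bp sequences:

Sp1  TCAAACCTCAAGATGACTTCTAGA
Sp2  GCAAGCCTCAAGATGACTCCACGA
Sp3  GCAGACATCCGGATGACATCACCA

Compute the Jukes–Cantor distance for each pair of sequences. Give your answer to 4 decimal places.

Sp1–Sp2: 5/24 sites differ → p ≈ 0.208333, d = −0.75 ln(1 − 0.277777) = 0.244066 ≈ 0.2441.
Sp1–Sp3: 9/24 sites differ → p = 0.375, d = −0.75 ln(1 − 0.5) = 0.519860 ≈ 0.5199.
Sp2–Sp3: 8/24 sites differ → p ≈ 0.333333, d = −0.75 ln(1 − 0.444444) = 0.440839 ≈ 0.4408.

d(Sp1,Sp2) = 0.2441, d(Sp1,Sp3) = 0.5199, d(Sp2,Sp3) = 0.4408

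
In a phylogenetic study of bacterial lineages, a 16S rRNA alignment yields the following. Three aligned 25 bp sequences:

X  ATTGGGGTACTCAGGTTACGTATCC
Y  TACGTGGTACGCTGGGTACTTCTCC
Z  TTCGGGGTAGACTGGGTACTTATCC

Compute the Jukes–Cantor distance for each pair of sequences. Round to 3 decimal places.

X–Y: 9/25 sites differ → p = 0.36, d = −0.75 ln(1 − 0.48) = 0.490445 ≈ 0.490.
X–Z: 7/25 sites differ → p = 0.28, d = −0.75 ln(1 − 0.373333) = 0.350505 ≈ 0.351.
Y–Z: 5/25 sites differ → p = 0.2, d = −0.75 ln(1 − 0.266667) = 0.232617 ≈ 0.233.

d(X,Y) = 0.490, d(X,Z) = 0.351, d(Y,Z) = 0.233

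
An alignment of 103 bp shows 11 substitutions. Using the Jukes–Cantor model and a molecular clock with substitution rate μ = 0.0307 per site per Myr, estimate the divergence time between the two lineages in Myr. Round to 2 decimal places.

1.88

p = 11/103 ≈ 0.106796.
d = −(3/4) ln(1 − 4p/3) = −0.75 ln(1 − 0.142395) = −0.75 ln(0.857605)
  = −0.75 × (-0.153612) = 0.115209 substitutions/site.
Under a molecular clock d = 2μt, so t = d/(2μ) = 0.115209 / (2 × 0.0307) = 1.88 Myr.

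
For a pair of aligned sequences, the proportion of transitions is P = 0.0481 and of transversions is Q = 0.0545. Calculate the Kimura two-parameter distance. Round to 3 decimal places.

Under the Kimura two-parameter model, d = −½ ln(1 − 2P − Q) − ¼ ln(1 − 2Q).
1 − 2P − Q = 0.8493, giving −½ ln(0.8493) = 0.081671.
1 − 2Q = 0.891, giving −¼ ln(0.891) = 0.028853.
d = 0.081671 + 0.028853 = 0.110524.

0.111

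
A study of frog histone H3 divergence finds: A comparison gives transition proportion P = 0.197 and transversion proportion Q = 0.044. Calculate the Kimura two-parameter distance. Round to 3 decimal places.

Under the Kimura two-parameter model, d = −½ ln(1 − 2P − Q) − ¼ ln(1 − 2Q).
1 − 2P − Q = 0.562, giving −½ ln(0.562) = 0.288127.
1 − 2Q = 0.912, giving −¼ ln(0.912) = 0.023029.
d = 0.288127 + 0.023029 = 0.311156.

0.311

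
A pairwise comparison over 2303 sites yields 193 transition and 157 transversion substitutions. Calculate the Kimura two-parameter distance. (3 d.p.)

0.171

P = 193/2303 ≈ 0.083804 and Q = 157/2303 ≈ 0.068172.
Under the Kimura two-parameter model, d = −½ ln(1 − 2P − Q) − ¼ ln(1 − 2Q).
1 − 2P − Q = 0.76422, giving −½ ln(0.76422) = 0.134450.
1 − 2Q = 0.863656, giving −¼ ln(0.863656) = 0.036645.
d = 0.134450 + 0.036645 = 0.171095.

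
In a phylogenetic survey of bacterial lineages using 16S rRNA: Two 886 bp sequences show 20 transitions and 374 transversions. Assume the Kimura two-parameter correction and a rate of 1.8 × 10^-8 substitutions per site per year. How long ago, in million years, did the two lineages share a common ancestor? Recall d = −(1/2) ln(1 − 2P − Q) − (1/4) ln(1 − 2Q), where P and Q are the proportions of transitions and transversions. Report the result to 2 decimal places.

P = 20/886 ≈ 0.022573 and Q = 374/886 ≈ 0.422122.
Under the Kimura two-parameter model, d = −½ ln(1 − 2P − Q) − ¼ ln(1 − 2Q).
1 − 2P − Q = 0.532732, giving −½ ln(0.532732) = 0.314868.
1 − 2Q = 0.155756, giving −¼ ln(0.155756) = 0.464866.
d = 0.314868 + 0.464866 = 0.779734.
Under a molecular clock d = 2μt, so t = d/(2μ) = 0.779734 / (2 × 1.8 × 10^-8) = 21.66 million years.

21.66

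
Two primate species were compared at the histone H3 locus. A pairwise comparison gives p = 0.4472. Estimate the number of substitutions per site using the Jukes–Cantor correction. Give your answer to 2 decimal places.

0.68

d = −(3/4) ln(1 − 4p/3) = −0.75 ln(1 − 0.596267) = −0.75 ln(0.403733)
  = −0.75 × (-0.907002) = 0.680252 substitutions/site.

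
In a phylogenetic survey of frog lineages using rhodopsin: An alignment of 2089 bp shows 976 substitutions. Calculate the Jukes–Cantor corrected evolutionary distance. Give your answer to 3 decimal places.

p = 976/2089 ≈ 0.467209.
d = −(3/4) ln(1 − 4p/3) = −0.75 ln(1 − 0.622945) = −0.75 ln(0.377055)
  = −0.75 × (-0.975364) = 0.731523 substitutions/site.

0.732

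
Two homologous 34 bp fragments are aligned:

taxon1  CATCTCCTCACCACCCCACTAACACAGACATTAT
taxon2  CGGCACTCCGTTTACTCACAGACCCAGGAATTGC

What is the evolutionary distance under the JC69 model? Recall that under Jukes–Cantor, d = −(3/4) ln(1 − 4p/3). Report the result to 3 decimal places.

0.918

The sequences differ at 18 of 34 sites, so p = 18/34 ≈ 0.529412.
d = −(3/4) ln(1 − 4p/3) = −0.75 ln(1 − 0.705883) = −0.75 ln(0.294117)
  = −0.75 × (-1.223778) = 0.917834 substitutions/site.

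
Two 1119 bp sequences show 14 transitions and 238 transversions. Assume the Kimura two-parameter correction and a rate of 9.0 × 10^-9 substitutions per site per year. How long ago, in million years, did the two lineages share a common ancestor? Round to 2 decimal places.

P = 14/1119 ≈ 0.012511 and Q = 238/1119 ≈ 0.21269.
Under the Kimura two-parameter model, d = −½ ln(1 − 2P − Q) − ¼ ln(1 − 2Q).
1 − 2P − Q = 0.762288, giving −½ ln(0.762288) = 0.135715.
1 − 2Q = 0.57462, giving −¼ ln(0.57462) = 0.138512.
d = 0.135715 + 0.138512 = 0.274227.
Under a molecular clock d = 2μt, so t = d/(2μ) = 0.274227 / (2 × 9.0 × 10^-9) = 15.23 million years.

15.23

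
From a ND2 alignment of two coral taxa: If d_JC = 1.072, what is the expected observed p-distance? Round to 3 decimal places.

0.570

p = (3/4)(1 − e^(−4d/3)) = 0.75 × (1 − e^(-1.429333)) = 0.75 × (1 − 0.239469) = 0.570398.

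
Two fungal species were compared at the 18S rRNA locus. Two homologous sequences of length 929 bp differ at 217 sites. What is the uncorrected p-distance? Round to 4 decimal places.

p = 217/929 = 0.233584… ≈ 0.2336 (to 4 d.p.).

0.2336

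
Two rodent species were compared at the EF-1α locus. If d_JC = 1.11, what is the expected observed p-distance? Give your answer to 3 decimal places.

p = (3/4)(1 − e^(−4d/3)) = 0.75 × (1 − e^(-1.48)) = 0.75 × (1 − 0.227638) = 0.579272.

0.579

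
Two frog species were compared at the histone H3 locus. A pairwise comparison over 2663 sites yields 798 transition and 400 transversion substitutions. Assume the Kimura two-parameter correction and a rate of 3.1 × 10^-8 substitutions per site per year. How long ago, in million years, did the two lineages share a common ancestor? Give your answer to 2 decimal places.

12.61

P = 798/2663 ≈ 0.299662 and Q = 400/2663 ≈ 0.150207.
Under the Kimura two-parameter model, d = −½ ln(1 − 2P − Q) − ¼ ln(1 − 2Q).
1 − 2P − Q = 0.250469, giving −½ ln(0.250469) = 0.692210.
1 − 2Q = 0.699586, giving −¼ ln(0.699586) = 0.089317.
d = 0.692210 + 0.089317 = 0.781527.
Under a molecular clock d = 2μt, so t = d/(2μ) = 0.781527 / (2 × 3.1 × 10^-8) = 12.61 million years.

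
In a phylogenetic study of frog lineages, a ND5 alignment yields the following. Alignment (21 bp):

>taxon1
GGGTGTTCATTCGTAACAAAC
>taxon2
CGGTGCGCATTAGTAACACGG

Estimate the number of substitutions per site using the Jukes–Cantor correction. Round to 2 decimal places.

0.44

The sequences differ at 7 of 21 sites (1, 6, 7, 12, 19, 20, 21), so p = 7/21 ≈ 0.333333.
d = −(3/4) ln(1 − 4p/3) = −0.75 ln(1 − 0.444444) = −0.75 ln(0.555556)
  = −0.75 × (-0.587786) = 0.440840 substitutions/site.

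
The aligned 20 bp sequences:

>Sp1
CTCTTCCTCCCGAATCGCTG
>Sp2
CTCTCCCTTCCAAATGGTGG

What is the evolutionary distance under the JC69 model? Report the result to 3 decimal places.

The sequences differ at 6 of 20 sites (5, 9, 12, 16, 18, 19), so p = 6/20 = 0.3.
d = −(3/4) ln(1 − 4p/3) = −0.75 ln(1 − 0.4) = −0.75 ln(0.6)
  = −0.75 × (-0.510826) = 0.383120 substitutions/site.

0.383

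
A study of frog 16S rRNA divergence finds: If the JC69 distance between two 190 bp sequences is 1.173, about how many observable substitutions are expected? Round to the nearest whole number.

113

Invert JC69: p = (3/4)(1 − e^(−4d/3)) = 0.75 × (1 − e^(-1.564)) = 0.75 × (1 − 0.209297) = 0.593027.
Expected differing sites = pL ≈ 0.593027 × 190 = 112.67513 ≈ 113.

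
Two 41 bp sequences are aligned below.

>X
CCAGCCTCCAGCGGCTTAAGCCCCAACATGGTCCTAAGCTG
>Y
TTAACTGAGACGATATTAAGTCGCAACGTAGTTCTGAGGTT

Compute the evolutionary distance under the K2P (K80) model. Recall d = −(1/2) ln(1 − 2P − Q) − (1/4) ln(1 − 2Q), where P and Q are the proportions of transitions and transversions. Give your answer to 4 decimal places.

0.8251

Of 41 sites, 10 differences are transitions and 10 are transversions, so P = 10/41 ≈ 0.243902 and Q = 10/41 ≈ 0.243902.
Under the Kimura two-parameter model, d = −½ ln(1 − 2P − Q) − ¼ ln(1 − 2Q).
1 − 2P − Q = 0.268294, giving −½ ln(0.268294) = 0.657836.
1 − 2Q = 0.512196, giving −¼ ln(0.512196) = 0.167262.
d = 0.657836 + 0.167262 = 0.825098.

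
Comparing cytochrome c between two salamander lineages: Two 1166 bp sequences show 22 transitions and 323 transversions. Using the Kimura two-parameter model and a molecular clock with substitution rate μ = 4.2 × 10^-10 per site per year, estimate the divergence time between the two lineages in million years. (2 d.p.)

P = 22/1166 ≈ 0.018868 and Q = 323/1166 ≈ 0.277015.
Under the Kimura two-parameter model, d = −½ ln(1 − 2P − Q) − ¼ ln(1 − 2Q).
1 − 2P − Q = 0.685249, giving −½ ln(0.685249) = 0.188987.
1 − 2Q = 0.44597, giving −¼ ln(0.44597) = 0.201876.
d = 0.188987 + 0.201876 = 0.390863.
Under a molecular clock d = 2μt, so t = d/(2μ) = 0.390863 / (2 × 4.2 × 10^-10) = 465.31 million years.

465.31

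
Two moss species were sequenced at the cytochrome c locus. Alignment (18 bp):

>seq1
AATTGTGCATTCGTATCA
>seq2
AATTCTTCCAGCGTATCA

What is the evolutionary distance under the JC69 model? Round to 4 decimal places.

0.3470

The sequences differ at 5 of 18 sites (5, 7, 9, 10, 11), so p = 5/18 ≈ 0.277778.
d = −(3/4) ln(1 − 4p/3) = −0.75 ln(1 − 0.370371) = −0.75 ln(0.629629)
  = −0.75 × (-0.462625) = 0.346969 substitutions/site.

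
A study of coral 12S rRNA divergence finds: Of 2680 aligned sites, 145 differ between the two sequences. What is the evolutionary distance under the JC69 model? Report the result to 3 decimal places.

p = 145/2680 ≈ 0.054104.
d = −(3/4) ln(1 − 4p/3) = −0.75 ln(1 − 0.072139) = −0.75 ln(0.927861)
  = −0.75 × (-0.074873) = 0.056155 substitutions/site.

0.056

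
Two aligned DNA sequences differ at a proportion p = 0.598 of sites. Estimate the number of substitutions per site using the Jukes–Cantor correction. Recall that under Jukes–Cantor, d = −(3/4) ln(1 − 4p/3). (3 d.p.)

d = −(3/4) ln(1 − 4p/3) = −0.75 ln(1 − 0.797333) = −0.75 ln(0.202667)
  = −0.75 × (-1.596191) = 1.197143 substitutions/site.

1.197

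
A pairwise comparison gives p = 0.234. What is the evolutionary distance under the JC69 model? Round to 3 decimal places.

0.280

d = −(3/4) ln(1 − 4p/3) = −0.75 ln(1 − 0.312) = −0.75 ln(0.688)
  = −0.75 × (-0.373966) = 0.280475 substitutions/site.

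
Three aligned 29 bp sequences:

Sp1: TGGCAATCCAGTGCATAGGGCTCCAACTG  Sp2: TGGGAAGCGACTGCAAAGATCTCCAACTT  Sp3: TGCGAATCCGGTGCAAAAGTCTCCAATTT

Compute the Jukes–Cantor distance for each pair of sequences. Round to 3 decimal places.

d(Sp1,Sp2) = 0.344, d(Sp1,Sp3) = 0.344, d(Sp2,Sp3) = 0.344

Sp1–Sp2: 8/29 sites differ → p ≈ 0.275862, d = −0.75 ln(1 − 0.367816) = 0.343931 ≈ 0.344.
Sp1–Sp3: 8/29 sites differ → p ≈ 0.275862, d = −0.75 ln(1 − 0.367816) = 0.343931 ≈ 0.344.
Sp2–Sp3: 8/29 sites differ → p ≈ 0.275862, d = −0.75 ln(1 − 0.367816) = 0.343931 ≈ 0.344.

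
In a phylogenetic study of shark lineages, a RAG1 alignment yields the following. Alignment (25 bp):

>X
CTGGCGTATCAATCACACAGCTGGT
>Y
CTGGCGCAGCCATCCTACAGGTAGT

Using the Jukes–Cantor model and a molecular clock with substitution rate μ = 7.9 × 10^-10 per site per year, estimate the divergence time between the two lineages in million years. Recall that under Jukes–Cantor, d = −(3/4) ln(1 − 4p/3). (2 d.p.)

The sequences differ at 7 of 25 sites (7, 9, 11, 15, 16, 21, 23), so p = 7/25 = 0.28.
d = −(3/4) ln(1 − 4p/3) = −0.75 ln(1 − 0.373333) = −0.75 ln(0.626667)
  = −0.75 × (-0.467340) = 0.350505 substitutions/site.
Under a molecular clock d = 2μt, so t = d/(2μ) = 0.350505 / (2 × 7.9 × 10^-10) = 221.84 million years.

221.84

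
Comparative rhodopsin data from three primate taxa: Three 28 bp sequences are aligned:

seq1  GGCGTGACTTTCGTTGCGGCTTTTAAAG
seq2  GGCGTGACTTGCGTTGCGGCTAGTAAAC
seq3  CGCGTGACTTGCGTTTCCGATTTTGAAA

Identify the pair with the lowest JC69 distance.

seq1 and seq2

seq1–seq2: 4/28 differ, p = 0.143, d = 0.158.
seq1–seq3: 7/28 differ, p = 0.250, d = 0.304.
seq2–seq3: 8/28 differ, p = 0.286, d = 0.360.
The smallest distance is between seq1 and seq2.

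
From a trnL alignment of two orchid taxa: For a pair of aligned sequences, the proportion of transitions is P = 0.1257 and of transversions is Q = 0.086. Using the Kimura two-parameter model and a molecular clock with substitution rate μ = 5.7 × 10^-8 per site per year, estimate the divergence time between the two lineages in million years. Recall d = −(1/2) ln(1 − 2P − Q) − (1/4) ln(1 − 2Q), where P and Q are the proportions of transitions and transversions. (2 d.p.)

Under the Kimura two-parameter model, d = −½ ln(1 − 2P − Q) − ¼ ln(1 − 2Q).
1 − 2P − Q = 0.6626, giving −½ ln(0.6626) = 0.205792.
1 − 2Q = 0.828, giving −¼ ln(0.828) = 0.047186.
d = 0.205792 + 0.047186 = 0.252978.
Under a molecular clock d = 2μt, so t = d/(2μ) = 0.252978 / (2 × 5.7 × 10^-8) = 2.22 million years.

2.22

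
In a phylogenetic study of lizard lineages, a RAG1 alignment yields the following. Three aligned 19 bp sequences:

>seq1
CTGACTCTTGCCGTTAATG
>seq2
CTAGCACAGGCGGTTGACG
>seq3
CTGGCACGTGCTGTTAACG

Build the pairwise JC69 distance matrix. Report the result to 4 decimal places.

d(seq1,seq2) = 0.6181, d(seq1,seq3) = 0.3241, d(seq2,seq3) = 0.3241

seq1–seq2: 8/19 sites differ → p ≈ 0.421053, d = −0.75 ln(1 − 0.561404) = 0.618132 ≈ 0.6181.
seq1–seq3: 5/19 sites differ → p ≈ 0.263158, d = −0.75 ln(1 − 0.350877) = 0.324100 ≈ 0.3241.
seq2–seq3: 5/19 sites differ → p ≈ 0.263158, d = −0.75 ln(1 − 0.350877) = 0.324100 ≈ 0.3241.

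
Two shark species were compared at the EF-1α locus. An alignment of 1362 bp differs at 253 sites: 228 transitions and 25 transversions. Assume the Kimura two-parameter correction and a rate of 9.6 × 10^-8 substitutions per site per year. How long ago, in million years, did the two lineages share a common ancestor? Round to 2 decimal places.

P = 228/1362 ≈ 0.167401 and Q = 25/1362 ≈ 0.018355.
Under the Kimura two-parameter model, d = −½ ln(1 − 2P − Q) − ¼ ln(1 − 2Q).
1 − 2P − Q = 0.646843, giving −½ ln(0.646843) = 0.217826.
1 − 2Q = 0.96329, giving −¼ ln(0.96329) = 0.009350.
d = 0.217826 + 0.009350 = 0.227176.
Under a molecular clock d = 2μt, so t = d/(2μ) = 0.227176 / (2 × 9.6 × 10^-8) = 1.18 million years.

1.18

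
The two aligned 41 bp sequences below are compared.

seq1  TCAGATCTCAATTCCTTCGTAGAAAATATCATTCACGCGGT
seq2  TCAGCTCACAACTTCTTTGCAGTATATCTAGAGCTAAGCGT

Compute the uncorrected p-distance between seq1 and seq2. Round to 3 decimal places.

The sequences differ at 18 of 41 positions.
p = 18/41 = 0.439024… ≈ 0.439 (to 3 d.p.).

0.439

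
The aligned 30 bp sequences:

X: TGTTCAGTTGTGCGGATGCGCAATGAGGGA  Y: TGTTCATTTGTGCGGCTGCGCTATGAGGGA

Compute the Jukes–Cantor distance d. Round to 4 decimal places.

0.1073

The sequences differ at 3 of 30 sites (7, 16, 22), so p = 3/30 = 0.1.
d = −(3/4) ln(1 − 4p/3) = −0.75 ln(1 − 0.133333) = −0.75 ln(0.866667)
  = −0.75 × (-0.143100) = 0.107325 substitutions/site.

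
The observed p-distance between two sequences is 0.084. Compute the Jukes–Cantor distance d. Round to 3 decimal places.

d = −(3/4) ln(1 − 4p/3) = −0.75 ln(1 − 0.112) = −0.75 ln(0.888)
  = −0.75 × (-0.118784) = 0.089088 substitutions/site.

0.089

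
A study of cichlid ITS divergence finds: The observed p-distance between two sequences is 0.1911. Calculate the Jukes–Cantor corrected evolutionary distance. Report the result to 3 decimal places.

d = −(3/4) ln(1 − 4p/3) = −0.75 ln(1 − 0.2548) = −0.75 ln(0.7452)
  = −0.75 × (-0.294103) = 0.220577 substitutions/site.

0.221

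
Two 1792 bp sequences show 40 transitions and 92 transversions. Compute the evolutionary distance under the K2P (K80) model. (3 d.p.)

P = 40/1792 ≈ 0.022321 and Q = 92/1792 ≈ 0.051339.
Under the Kimura two-parameter model, d = −½ ln(1 − 2P − Q) − ¼ ln(1 − 2Q).
1 − 2P − Q = 0.904019, giving −½ ln(0.904019) = 0.050452.
1 − 2Q = 0.897322, giving −¼ ln(0.897322) = 0.027085.
d = 0.050452 + 0.027085 = 0.077537.

0.078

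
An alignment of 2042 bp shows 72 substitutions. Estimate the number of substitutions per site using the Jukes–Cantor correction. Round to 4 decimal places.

0.0361

p = 72/2042 ≈ 0.03526.
d = −(3/4) ln(1 − 4p/3) = −0.75 ln(1 − 0.047013) = −0.75 ln(0.952987)
  = −0.75 × (-0.048154) = 0.036116 substitutions/site.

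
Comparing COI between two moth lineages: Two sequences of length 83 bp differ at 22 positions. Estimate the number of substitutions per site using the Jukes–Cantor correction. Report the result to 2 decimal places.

p = 22/83 ≈ 0.26506.
d = −(3/4) ln(1 − 4p/3) = −0.75 ln(1 − 0.353413) = −0.75 ln(0.646587)
  = −0.75 × (-0.436048) = 0.327036 substitutions/site.

0.33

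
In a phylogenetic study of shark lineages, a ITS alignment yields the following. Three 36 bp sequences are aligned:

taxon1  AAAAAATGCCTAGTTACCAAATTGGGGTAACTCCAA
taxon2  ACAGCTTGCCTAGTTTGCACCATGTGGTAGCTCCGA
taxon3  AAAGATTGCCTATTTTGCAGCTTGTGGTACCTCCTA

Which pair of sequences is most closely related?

taxon2 and taxon3

taxon1–taxon2: 12/36 differ, p = 0.333, d = 0.441.
taxon1–taxon3: 10/36 differ, p = 0.278, d = 0.347.
taxon2–taxon3: 7/36 differ, p = 0.194, d = 0.225.
The smallest distance is between taxon2 and taxon3.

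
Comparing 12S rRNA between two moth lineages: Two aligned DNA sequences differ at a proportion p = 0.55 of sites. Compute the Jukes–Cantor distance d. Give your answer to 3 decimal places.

d = −(3/4) ln(1 − 4p/3) = −0.75 ln(1 − 0.733333) = −0.75 ln(0.266667)
  = −0.75 × (-1.321755) = 0.991316 substitutions/site.

0.991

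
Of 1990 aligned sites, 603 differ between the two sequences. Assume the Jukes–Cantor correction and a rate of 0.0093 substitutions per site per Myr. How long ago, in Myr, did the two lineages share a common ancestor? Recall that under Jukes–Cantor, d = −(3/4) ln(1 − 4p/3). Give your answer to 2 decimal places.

p = 603/1990 ≈ 0.303015.
d = −(3/4) ln(1 − 4p/3) = −0.75 ln(1 − 0.40402) = −0.75 ln(0.59598)
  = −0.75 × (-0.517548) = 0.388161 substitutions/site.
Under a molecular clock d = 2μt, so t = d/(2μ) = 0.388161 / (2 × 0.0093) = 20.87 Myr.

20.87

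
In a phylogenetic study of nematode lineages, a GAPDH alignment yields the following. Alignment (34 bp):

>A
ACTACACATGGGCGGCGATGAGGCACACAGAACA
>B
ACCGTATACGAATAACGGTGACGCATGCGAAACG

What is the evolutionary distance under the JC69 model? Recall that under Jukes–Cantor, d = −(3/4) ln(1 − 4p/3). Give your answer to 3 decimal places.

0.824

The sequences differ at 17 of 34 sites, so p = 17/34 = 0.5.
d = −(3/4) ln(1 − 4p/3) = −0.75 ln(1 − 0.666667) = −0.75 ln(0.333333)
  = −0.75 × (-1.098613) = 0.823960 substitutions/site.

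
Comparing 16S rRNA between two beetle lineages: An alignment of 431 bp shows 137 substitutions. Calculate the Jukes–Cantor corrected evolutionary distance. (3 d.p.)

0.414

p = 137/431 ≈ 0.317865.
d = −(3/4) ln(1 − 4p/3) = −0.75 ln(1 − 0.42382) = −0.75 ln(0.57618)
  = −0.75 × (-0.551335) = 0.413501 substitutions/site.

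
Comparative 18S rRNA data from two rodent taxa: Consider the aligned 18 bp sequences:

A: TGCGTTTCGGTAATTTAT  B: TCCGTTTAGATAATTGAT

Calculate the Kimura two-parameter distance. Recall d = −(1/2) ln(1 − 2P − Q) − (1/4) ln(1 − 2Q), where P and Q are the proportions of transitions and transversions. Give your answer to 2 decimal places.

Of 18 sites, 1 differences are transitions and 3 are transversions, so P = 1/18 ≈ 0.055556 and Q = 3/18 ≈ 0.166667.
Under the Kimura two-parameter model, d = −½ ln(1 − 2P − Q) − ¼ ln(1 − 2Q).
1 − 2P − Q = 0.722221, giving −½ ln(0.722221) = 0.162712.
1 − 2Q = 0.666666, giving −¼ ln(0.666666) = 0.101367.
d = 0.162712 + 0.101367 = 0.264079.

0.26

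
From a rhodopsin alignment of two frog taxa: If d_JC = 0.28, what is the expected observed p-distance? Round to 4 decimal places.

p = (3/4)(1 − e^(−4d/3)) = 0.75 × (1 − e^(-0.373333)) = 0.75 × (1 − 0.688436) = 0.233673.

0.2337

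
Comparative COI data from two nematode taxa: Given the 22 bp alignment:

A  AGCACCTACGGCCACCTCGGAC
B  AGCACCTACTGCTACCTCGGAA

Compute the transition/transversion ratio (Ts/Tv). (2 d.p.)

0.50

Transitions are A↔G and C↔T; transversions are all other mismatches.
Transitions: 1. Transversions: 2.
R = 1/2 = 0.50.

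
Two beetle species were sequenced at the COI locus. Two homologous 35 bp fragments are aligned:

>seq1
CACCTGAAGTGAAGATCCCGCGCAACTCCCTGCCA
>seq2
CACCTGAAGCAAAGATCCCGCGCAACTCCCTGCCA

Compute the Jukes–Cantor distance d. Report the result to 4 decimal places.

0.0594

The sequences differ at 2 of 35 sites (10, 11), so p = 2/35 ≈ 0.057143.
d = −(3/4) ln(1 − 4p/3) = −0.75 ln(1 − 0.076191) = −0.75 ln(0.923809)
  = −0.75 × (-0.079250) = 0.059438 substitutions/site.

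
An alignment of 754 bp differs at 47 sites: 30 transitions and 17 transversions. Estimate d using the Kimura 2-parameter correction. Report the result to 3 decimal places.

0.065

P = 30/754 ≈ 0.039788 and Q = 17/754 ≈ 0.022546.
Under the Kimura two-parameter model, d = −½ ln(1 − 2P − Q) − ¼ ln(1 − 2Q).
1 − 2P − Q = 0.897878, giving −½ ln(0.897878) = 0.053861.
1 − 2Q = 0.954908, giving −¼ ln(0.954908) = 0.011535.
d = 0.053861 + 0.011535 = 0.065396.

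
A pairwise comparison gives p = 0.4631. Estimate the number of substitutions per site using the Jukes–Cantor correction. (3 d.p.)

0.721

d = −(3/4) ln(1 − 4p/3) = −0.75 ln(1 − 0.617467) = −0.75 ln(0.382533)
  = −0.75 × (-0.960940) = 0.720705 substitutions/site.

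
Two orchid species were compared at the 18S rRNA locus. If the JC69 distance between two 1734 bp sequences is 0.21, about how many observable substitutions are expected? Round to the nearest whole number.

318

Invert JC69: p = (3/4)(1 − e^(−4d/3)) = 0.75 × (1 − e^(-0.28)) = 0.75 × (1 − 0.755784) = 0.183162.
Expected differing sites = pL ≈ 0.183162 × 1734 = 317.602908 ≈ 318.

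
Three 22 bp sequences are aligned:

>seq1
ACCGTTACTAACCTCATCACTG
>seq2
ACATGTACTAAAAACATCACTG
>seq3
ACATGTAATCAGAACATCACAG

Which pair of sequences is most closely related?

seq1–seq2: 6/22 differ, p = 0.273, d = 0.339.
seq1–seq3: 9/22 differ, p = 0.409, d = 0.591.
seq2–seq3: 4/22 differ, p = 0.182, d = 0.208.
The smallest distance is between seq2 and seq3.

seq2 and seq3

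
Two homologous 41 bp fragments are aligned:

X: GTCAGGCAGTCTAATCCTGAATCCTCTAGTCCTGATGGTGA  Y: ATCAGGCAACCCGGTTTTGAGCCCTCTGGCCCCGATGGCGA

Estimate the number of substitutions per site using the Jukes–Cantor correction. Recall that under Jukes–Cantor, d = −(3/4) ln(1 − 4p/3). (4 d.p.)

0.4556

The sequences differ at 14 of 41 sites, so p = 14/41 ≈ 0.341463.
d = −(3/4) ln(1 − 4p/3) = −0.75 ln(1 − 0.455284) = −0.75 ln(0.544716)
  = −0.75 × (-0.607491) = 0.455618 substitutions/site.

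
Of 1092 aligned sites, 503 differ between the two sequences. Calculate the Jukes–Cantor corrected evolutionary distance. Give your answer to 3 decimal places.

p = 503/1092 ≈ 0.460623.
d = −(3/4) ln(1 − 4p/3) = −0.75 ln(1 − 0.614164) = −0.75 ln(0.385836)
  = −0.75 × (-0.952343) = 0.714257 substitutions/site.

0.714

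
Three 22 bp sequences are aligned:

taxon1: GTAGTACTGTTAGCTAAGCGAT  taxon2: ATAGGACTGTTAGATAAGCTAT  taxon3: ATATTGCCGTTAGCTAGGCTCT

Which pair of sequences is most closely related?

taxon1 and taxon2

taxon1–taxon2: 4/22 differ, p = 0.182, d = 0.208.
taxon1–taxon3: 7/22 differ, p = 0.318, d = 0.414.
taxon2–taxon3: 7/22 differ, p = 0.318, d = 0.414.
The smallest distance is between taxon1 and taxon2.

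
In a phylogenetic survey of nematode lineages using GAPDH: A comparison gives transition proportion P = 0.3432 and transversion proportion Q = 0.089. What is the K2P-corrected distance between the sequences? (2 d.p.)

0.80

Under the Kimura two-parameter model, d = −½ ln(1 − 2P − Q) − ¼ ln(1 − 2Q).
1 − 2P − Q = 0.2246, giving −½ ln(0.2246) = 0.746717.
1 − 2Q = 0.822, giving −¼ ln(0.822) = 0.049004.
d = 0.746717 + 0.049004 = 0.795721.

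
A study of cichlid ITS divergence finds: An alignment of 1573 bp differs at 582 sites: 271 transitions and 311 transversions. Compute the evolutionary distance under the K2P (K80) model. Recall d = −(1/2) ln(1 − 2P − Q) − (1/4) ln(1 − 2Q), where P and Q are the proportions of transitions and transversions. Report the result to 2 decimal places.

0.52

P = 271/1573 ≈ 0.172282 and Q = 311/1573 ≈ 0.197711.
Under the Kimura two-parameter model, d = −½ ln(1 − 2P − Q) − ¼ ln(1 − 2Q).
1 − 2P − Q = 0.457725, giving −½ ln(0.457725) = 0.390743.
1 − 2Q = 0.604578, giving −¼ ln(0.604578) = 0.125806.
d = 0.390743 + 0.125806 = 0.516549.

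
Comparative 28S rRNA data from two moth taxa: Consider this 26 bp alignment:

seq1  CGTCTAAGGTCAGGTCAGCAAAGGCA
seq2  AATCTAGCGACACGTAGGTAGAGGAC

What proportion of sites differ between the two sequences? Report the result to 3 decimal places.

The sequences differ at 12 of 26 positions.
p = 12/26 = 0.461538… ≈ 0.462 (to 3 d.p.).

0.462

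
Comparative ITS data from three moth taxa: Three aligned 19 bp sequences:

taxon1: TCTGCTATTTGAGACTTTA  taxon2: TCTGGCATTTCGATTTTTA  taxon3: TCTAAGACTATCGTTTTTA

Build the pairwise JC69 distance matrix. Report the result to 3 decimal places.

taxon1–taxon2: 7/19 sites differ → p ≈ 0.368421, d = −0.75 ln(1 − 0.491228) = 0.506816 ≈ 0.507.
taxon1–taxon3: 9/19 sites differ → p ≈ 0.473684, d = −0.75 ln(1 − 0.631579) = 0.748897 ≈ 0.749.
taxon2–taxon3: 8/19 sites differ → p ≈ 0.421053, d = −0.75 ln(1 − 0.561404) = 0.618132 ≈ 0.618.

d(taxon1,taxon2) = 0.507, d(taxon1,taxon3) = 0.749, d(taxon2,taxon3) = 0.618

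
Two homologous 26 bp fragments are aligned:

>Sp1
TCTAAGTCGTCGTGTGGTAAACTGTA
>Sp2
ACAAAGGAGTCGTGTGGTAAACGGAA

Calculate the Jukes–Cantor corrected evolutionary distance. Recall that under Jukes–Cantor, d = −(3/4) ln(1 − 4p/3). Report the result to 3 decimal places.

The sequences differ at 6 of 26 sites (1, 3, 7, 8, 23, 25), so p = 6/26 ≈ 0.230769.
d = −(3/4) ln(1 − 4p/3) = −0.75 ln(1 − 0.307692) = −0.75 ln(0.692308)
  = −0.75 × (-0.367724) = 0.275793 substitutions/site.

0.276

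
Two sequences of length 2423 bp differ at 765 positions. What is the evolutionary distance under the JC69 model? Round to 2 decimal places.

p = 765/2423 ≈ 0.315724.
d = −(3/4) ln(1 − 4p/3) = −0.75 ln(1 − 0.420965) = −0.75 ln(0.579035)
  = −0.75 × (-0.546392) = 0.409794 substitutions/site.

0.41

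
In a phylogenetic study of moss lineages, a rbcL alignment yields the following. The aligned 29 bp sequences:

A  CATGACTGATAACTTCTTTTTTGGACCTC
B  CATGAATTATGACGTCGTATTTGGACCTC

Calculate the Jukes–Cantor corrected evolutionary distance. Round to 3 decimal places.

The sequences differ at 6 of 29 sites (6, 8, 11, 14, 17, 19), so p = 6/29 ≈ 0.206897.
d = −(3/4) ln(1 − 4p/3) = −0.75 ln(1 − 0.275863) = −0.75 ln(0.724137)
  = −0.75 × (-0.322775) = 0.242081 substitutions/site.

0.242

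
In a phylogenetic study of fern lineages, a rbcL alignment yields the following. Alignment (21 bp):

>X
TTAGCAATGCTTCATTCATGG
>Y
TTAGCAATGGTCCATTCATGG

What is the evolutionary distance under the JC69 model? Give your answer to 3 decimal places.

The sequences differ at 2 of 21 sites (10, 12), so p = 2/21 ≈ 0.095238.
d = −(3/4) ln(1 − 4p/3) = −0.75 ln(1 − 0.126984) = −0.75 ln(0.873016)
  = −0.75 × (-0.135801) = 0.101851 substitutions/site.

0.102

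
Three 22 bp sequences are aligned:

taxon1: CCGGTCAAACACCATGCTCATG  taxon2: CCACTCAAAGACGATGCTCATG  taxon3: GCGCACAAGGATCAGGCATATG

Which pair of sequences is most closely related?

taxon1 and taxon2

taxon1–taxon2: 4/22 differ, p = 0.182, d = 0.208.
taxon1–taxon3: 9/22 differ, p = 0.409, d = 0.591.
taxon2–taxon3: 9/22 differ, p = 0.409, d = 0.591.
The smallest distance is between taxon1 and taxon2.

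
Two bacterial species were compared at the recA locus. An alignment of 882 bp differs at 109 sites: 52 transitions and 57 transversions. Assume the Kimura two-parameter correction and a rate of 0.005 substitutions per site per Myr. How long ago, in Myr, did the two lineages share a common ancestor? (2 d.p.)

P = 52/882 ≈ 0.058957 and Q = 57/882 ≈ 0.064626.
Under the Kimura two-parameter model, d = −½ ln(1 − 2P − Q) − ¼ ln(1 − 2Q).
1 − 2P − Q = 0.81746, giving −½ ln(0.81746) = 0.100777.
1 − 2Q = 0.870748, giving −¼ ln(0.870748) = 0.034601.
d = 0.100777 + 0.034601 = 0.135378.
Under a molecular clock d = 2μt, so t = d/(2μ) = 0.135378 / (2 × 0.005) = 13.54 Myr.

13.54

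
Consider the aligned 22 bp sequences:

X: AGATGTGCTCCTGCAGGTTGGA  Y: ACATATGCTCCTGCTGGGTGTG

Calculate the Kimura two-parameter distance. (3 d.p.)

Of 22 sites, 2 differences are transitions and 4 are transversions, so P = 2/22 ≈ 0.090909 and Q = 4/22 ≈ 0.181818.
Under the Kimura two-parameter model, d = −½ ln(1 − 2P − Q) − ¼ ln(1 − 2Q).
1 − 2P − Q = 0.636364, giving −½ ln(0.636364) = 0.225992.
1 − 2Q = 0.636364, giving −¼ ln(0.636364) = 0.112996.
d = 0.225992 + 0.112996 = 0.338988.

0.339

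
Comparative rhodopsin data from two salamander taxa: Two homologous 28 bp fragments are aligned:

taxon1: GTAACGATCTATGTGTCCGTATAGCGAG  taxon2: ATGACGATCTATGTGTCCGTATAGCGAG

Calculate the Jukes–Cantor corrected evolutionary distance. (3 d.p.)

0.075

The sequences differ at 2 of 28 sites (1, 3), so p = 2/28 ≈ 0.071429.
d = −(3/4) ln(1 − 4p/3) = −0.75 ln(1 − 0.095239) = −0.75 ln(0.904761)
  = −0.75 × (-0.100084) = 0.075063 substitutions/site.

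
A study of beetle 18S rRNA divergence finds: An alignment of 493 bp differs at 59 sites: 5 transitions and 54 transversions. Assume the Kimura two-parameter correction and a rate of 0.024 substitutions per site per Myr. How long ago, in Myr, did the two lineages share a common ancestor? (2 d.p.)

2.74

P = 5/493 ≈ 0.010142 and Q = 54/493 ≈ 0.109533.
Under the Kimura two-parameter model, d = −½ ln(1 − 2P − Q) − ¼ ln(1 − 2Q).
1 − 2P − Q = 0.870183, giving −½ ln(0.870183) = 0.069526.
1 − 2Q = 0.780934, giving −¼ ln(0.780934) = 0.061816.
d = 0.069526 + 0.061816 = 0.131342.
Under a molecular clock d = 2μt, so t = d/(2μ) = 0.131342 / (2 × 0.024) = 2.74 Myr.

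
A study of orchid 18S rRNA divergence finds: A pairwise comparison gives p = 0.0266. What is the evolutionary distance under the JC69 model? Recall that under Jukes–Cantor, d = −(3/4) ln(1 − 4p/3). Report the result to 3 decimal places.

0.027

d = −(3/4) ln(1 − 4p/3) = −0.75 ln(1 − 0.035467) = −0.75 ln(0.964533)
  = −0.75 × (-0.036111) = 0.027083 substitutions/site.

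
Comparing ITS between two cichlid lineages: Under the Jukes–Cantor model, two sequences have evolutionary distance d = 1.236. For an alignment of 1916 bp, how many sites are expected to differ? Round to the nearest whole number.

Invert JC69: p = (3/4)(1 − e^(−4d/3)) = 0.75 × (1 − e^(-1.648)) = 0.75 × (1 − 0.192434) = 0.605675.
Expected differing sites = pL ≈ 0.605675 × 1916 = 1160.4733 ≈ 1160.

1160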